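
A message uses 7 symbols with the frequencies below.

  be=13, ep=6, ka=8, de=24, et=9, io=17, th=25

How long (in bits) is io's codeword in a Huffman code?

Repeatedly merge the two smallest:
merge ep(6) and ka(8): 14
merge et(9) and be(13): 22
merge 14 and io(17): 31
merge 22 and de(24): 46
merge th(25) and 31: 56
merge 46 and 56: 102
io's leaf is at depth 3, giving a 3-bit codeword.

3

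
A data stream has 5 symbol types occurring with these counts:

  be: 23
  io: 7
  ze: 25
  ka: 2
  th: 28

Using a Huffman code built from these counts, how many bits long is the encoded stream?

179

Merge the two smallest weights repeatedly:
combine ka(2), io(7) → 9
combine 9, be(23) → 32
combine ze(25), th(28) → 53
combine 32, 53 → 85
Total encoded bits = sum of merged weights = 9 + 32 + 53 + 85 = 179.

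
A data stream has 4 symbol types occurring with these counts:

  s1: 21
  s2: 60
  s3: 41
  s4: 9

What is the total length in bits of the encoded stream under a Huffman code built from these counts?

232

Greedily combine the two least-frequent nodes:
combine s4(9), s1(21) → 30
combine 30, s3(41) → 71
combine s2(60), 71 → 131
The encoded length is the sum of every internal node's weight: 30 + 71 + 131 = 232 bits.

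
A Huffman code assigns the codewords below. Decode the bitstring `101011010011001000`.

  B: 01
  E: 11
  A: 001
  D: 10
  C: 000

DDEBADBC

Read left to right; each codeword is recognised as soon as it completes (prefix code):
  10→D | 10→D | 11→E | 01→B | 001→A | 10→D | 01→B | 000→C
Decoded message: DDEBADBC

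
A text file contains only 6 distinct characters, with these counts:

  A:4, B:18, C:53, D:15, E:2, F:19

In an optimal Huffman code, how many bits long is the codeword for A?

4

Huffman merges, smallest pair first:
combine E(2), A(4) → 6
combine 6, D(15) → 21
combine B(18), F(19) → 37
combine 21, 37 → 58
combine C(53), 58 → 111
A sits 4 levels below the root, so its codeword is 4 bits.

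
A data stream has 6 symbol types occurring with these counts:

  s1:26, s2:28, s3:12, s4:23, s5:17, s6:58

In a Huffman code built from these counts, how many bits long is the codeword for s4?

3

Huffman merges, smallest pair first:
combine s3(12), s5(17) → 29
combine s4(23), s1(26) → 49
combine s2(28), 29 → 57
combine 49, 57 → 106
combine s6(58), 106 → 164
The subtree containing s4 is merged 3 times, so code length = 3.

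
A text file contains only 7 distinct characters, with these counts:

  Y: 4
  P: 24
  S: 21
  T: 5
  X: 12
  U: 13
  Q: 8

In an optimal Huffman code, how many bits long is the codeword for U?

Huffman merges, smallest pair first:
merge Y(4) and T(5): 9
merge Q(8) and 9: 17
merge X(12) and U(13): 25
merge 17 and S(21): 38
merge P(24) and 25: 49
merge 38 and 49: 87
The subtree containing U is merged 3 times, so code length = 3.

3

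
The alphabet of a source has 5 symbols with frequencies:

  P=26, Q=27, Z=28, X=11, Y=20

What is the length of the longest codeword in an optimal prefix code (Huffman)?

Merge the two lowest-weight nodes at each step:
combine X(11), Y(20) → 31
combine P(26), Q(27) → 53
combine Z(28), 31 → 59
combine 53, 59 → 112
Maximum depth reached is 3.

3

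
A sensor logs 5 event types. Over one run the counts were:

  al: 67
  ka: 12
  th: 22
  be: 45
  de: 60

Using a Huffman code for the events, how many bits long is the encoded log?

Build the Huffman tree bottom-up:
merge ka(12) and th(22): 34
merge 34 and be(45): 79
merge de(60) and al(67): 127
merge 79 and 127: 206
Total encoded bits = sum of merged weights = 34 + 79 + 127 + 206 = 446.

446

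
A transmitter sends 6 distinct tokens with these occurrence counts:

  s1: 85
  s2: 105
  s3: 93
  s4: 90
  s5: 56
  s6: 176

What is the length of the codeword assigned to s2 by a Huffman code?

2

Huffman merges, smallest pair first:
merge s5(56) and s1(85): 141
merge s4(90) and s3(93): 183
merge s2(105) and 141: 246
merge s6(176) and 183: 359
merge 246 and 359: 605
s2's leaf is at depth 2, giving a 2-bit codeword.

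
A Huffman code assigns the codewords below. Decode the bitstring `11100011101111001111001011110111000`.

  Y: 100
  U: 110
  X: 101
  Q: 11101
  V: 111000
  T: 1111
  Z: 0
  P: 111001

Read left to right; each codeword is recognised as soon as it completes (prefix code):
  111000→V | 11101→Q | 111001→P | 111001→P | 0→Z | 1111→T | 0→Z | 111000→V
Decoded message: VQPPZTZV

VQPPZTZV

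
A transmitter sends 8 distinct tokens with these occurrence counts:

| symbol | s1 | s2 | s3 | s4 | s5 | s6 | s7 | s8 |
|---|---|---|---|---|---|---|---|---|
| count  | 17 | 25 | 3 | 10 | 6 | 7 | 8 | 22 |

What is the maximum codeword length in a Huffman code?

Merge the two lowest-weight nodes at each step:
combine s3(3), s5(6) → 9
combine s6(7), s7(8) → 15
combine 9, s4(10) → 19
combine 15, s1(17) → 32
combine 19, s8(22) → 41
combine s2(25), 32 → 57
combine 41, 57 → 98
The rarest symbols sit at the bottom; the longest codeword is 4 bits.

4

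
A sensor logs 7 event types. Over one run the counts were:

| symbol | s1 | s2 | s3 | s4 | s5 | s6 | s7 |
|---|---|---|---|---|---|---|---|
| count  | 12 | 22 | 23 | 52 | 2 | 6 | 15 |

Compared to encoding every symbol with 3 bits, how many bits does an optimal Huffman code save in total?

Fixed-length: 3 bits × 132 symbols = 396 bits.
Huffman merges:
merge s5(2) and s6(6): 8
merge 8 and s1(12): 20
merge s7(15) and 20: 35
merge s2(22) and s3(23): 45
merge 35 and 45: 80
merge s4(52) and 80: 132
Huffman total = 8 + 20 + 35 + 45 + 80 + 132 = 320 bits.
Saving = 396 − 320 = 76 bits.

76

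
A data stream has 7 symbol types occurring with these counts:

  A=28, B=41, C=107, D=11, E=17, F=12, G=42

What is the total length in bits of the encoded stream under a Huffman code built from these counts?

Greedily combine the two least-frequent nodes:
D(11) + F(12) → 23
E(17) + 23 → 40
A(28) + 40 → 68
B(41) + G(42) → 83
68 + 83 → 151
C(107) + 151 → 258
Each symbol's bit-cost is frequency × depth; summing gives 623 bits (equivalently 23 + 40 + 68 + 83 + 151 + 258).

623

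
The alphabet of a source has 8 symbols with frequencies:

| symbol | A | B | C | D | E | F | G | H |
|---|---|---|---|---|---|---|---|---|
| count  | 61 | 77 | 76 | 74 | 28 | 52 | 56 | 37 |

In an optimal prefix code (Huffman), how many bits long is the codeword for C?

3

Build the tree from the bottom:
merge E(28) and H(37): 65
merge F(52) and G(56): 108
merge A(61) and 65: 126
merge D(74) and C(76): 150
merge B(77) and 108: 185
merge 126 and 150: 276
merge 185 and 276: 461
C sits 3 levels below the root, so its codeword is 3 bits.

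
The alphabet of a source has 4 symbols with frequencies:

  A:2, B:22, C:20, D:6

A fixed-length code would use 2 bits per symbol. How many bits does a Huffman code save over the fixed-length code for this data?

Fixed-length: 2 bits × 50 symbols = 100 bits.
Huffman merges:
A(2) + D(6) → 8
8 + C(20) → 28
B(22) + 28 → 50
Huffman total = 8 + 28 + 50 = 86 bits.
Saving = 100 − 86 = 14 bits.

14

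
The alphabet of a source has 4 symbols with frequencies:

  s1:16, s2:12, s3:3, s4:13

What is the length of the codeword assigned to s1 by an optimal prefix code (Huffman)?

1

Huffman merges, smallest pair first:
merge s3(3) and s2(12): 15
merge s4(13) and 15: 28
merge s1(16) and 28: 44
s1 sits one level below the root: a 1-bit codeword.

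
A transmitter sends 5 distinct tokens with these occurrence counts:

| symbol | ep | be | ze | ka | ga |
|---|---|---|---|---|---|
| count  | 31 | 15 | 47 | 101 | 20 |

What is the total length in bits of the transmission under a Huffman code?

428

Greedily combine the two least-frequent nodes:
combine be(15), ga(20) → 35
combine ep(31), 35 → 66
combine ze(47), 66 → 113
combine ka(101), 113 → 214
Each symbol's bit-cost is frequency × depth; summing gives 428 bits (equivalently 35 + 66 + 113 + 214).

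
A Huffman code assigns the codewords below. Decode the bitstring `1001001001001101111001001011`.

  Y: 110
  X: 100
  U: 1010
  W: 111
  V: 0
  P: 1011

XXXXYWXXP

Read left to right; each codeword is recognised as soon as it completes (prefix code):
  100→X | 100→X | 100→X | 100→X | 110→Y | 111→W | 100→X | 100→X | 1011→P
Decoded message: XXXXYWXXP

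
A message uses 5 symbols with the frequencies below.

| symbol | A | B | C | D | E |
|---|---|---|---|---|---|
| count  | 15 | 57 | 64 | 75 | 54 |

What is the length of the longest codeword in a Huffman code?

Merge the two lowest-weight nodes at each step:
A(15) + E(54) → 69
B(57) + C(64) → 121
69 + D(75) → 144
121 + 144 → 265
Maximum depth reached is 3.

3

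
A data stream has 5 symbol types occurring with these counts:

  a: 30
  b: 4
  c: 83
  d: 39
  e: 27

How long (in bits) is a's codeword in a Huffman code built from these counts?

3

Repeatedly merge the two smallest:
combine b(4), e(27) → 31
combine a(30), 31 → 61
combine d(39), 61 → 100
combine c(83), 100 → 183
a's leaf is at depth 3, giving a 3-bit codeword.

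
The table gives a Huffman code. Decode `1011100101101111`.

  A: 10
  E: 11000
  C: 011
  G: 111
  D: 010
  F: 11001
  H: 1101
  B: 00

Read left to right; each codeword is recognised as soon as it completes (prefix code):
  10→A | 111→G | 00→B | 10→A | 1101→H | 111→G
Decoded message: AGBAHG

AGBAHG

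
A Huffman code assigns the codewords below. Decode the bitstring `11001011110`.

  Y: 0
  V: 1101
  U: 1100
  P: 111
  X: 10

UXPX

Read left to right; each codeword is recognised as soon as it completes (prefix code):
  1100→U | 10→X | 111→P | 10→X
Decoded message: UXPX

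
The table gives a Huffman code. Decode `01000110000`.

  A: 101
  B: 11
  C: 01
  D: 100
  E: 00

CECDE

Read left to right; each codeword is recognised as soon as it completes (prefix code):
  01→C | 00→E | 01→C | 100→D | 00→E
Decoded message: CECDE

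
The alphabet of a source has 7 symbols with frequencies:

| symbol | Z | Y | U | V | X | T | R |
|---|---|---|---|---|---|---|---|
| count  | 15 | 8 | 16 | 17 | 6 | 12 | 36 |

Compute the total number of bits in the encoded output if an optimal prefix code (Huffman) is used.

291

Merge the two smallest weights repeatedly:
X(6) + Y(8) → 14
T(12) + 14 → 26
Z(15) + U(16) → 31
V(17) + 26 → 43
31 + R(36) → 67
43 + 67 → 110
Total encoded bits = sum of merged weights = 14 + 26 + 31 + 43 + 67 + 110 = 291.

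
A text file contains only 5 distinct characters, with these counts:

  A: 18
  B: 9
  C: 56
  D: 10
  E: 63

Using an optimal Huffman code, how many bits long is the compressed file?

305

Merge the two smallest weights repeatedly:
merge B(9) and D(10): 19
merge A(18) and 19: 37
merge 37 and C(56): 93
merge E(63) and 93: 156
The encoded length is the sum of every internal node's weight: 19 + 37 + 93 + 156 = 305 bits.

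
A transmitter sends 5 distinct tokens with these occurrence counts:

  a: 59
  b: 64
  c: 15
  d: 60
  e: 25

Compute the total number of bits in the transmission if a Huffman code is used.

Build the Huffman tree bottom-up:
combine c(15), e(25) → 40
combine 40, a(59) → 99
combine d(60), b(64) → 124
combine 99, 124 → 223
Each symbol's bit-cost is frequency × depth; summing gives 486 bits (equivalently 40 + 99 + 124 + 223).

486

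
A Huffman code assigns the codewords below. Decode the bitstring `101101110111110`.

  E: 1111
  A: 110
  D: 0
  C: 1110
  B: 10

Read left to right; each codeword is recognised as soon as it completes (prefix code):
  10→B | 110→A | 1110→C | 1111→E | 10→B
Decoded message: BACEB

BACEB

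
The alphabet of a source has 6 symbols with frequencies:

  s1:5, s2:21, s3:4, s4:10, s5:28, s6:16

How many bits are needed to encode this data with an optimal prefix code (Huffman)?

196

Merge the two smallest weights repeatedly:
s3(4) + s1(5) → 9
9 + s4(10) → 19
s6(16) + 19 → 35
s2(21) + s5(28) → 49
35 + 49 → 84
Total encoded bits = sum of merged weights = 9 + 19 + 35 + 49 + 84 = 196.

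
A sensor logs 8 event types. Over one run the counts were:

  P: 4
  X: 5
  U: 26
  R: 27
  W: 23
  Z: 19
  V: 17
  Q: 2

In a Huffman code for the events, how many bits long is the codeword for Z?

3

Huffman merges, smallest pair first:
combine Q(2), P(4) → 6
combine X(5), 6 → 11
combine 11, V(17) → 28
combine Z(19), W(23) → 42
combine U(26), R(27) → 53
combine 28, 42 → 70
combine 53, 70 → 123
The subtree containing Z is merged 3 times, so code length = 3.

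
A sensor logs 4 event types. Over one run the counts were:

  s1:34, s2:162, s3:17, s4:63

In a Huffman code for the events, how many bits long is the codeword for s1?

3

Huffman merges, smallest pair first:
combine s3(17), s1(34) → 51
combine 51, s4(63) → 114
combine 114, s2(162) → 276
The subtree containing s1 is merged 3 times, so code length = 3.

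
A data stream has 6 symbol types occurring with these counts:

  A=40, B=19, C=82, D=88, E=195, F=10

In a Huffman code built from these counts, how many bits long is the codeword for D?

2

Repeatedly merge the two smallest:
combine F(10), B(19) → 29
combine 29, A(40) → 69
combine 69, C(82) → 151
combine D(88), 151 → 239
combine E(195), 239 → 434
D's leaf is at depth 2, giving a 2-bit codeword.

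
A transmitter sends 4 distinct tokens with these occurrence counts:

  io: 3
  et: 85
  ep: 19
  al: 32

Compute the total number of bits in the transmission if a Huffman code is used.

Greedily combine the two least-frequent nodes:
combine io(3), ep(19) → 22
combine 22, al(32) → 54
combine 54, et(85) → 139
The encoded length is the sum of every internal node's weight: 22 + 54 + 139 = 215 bits.

215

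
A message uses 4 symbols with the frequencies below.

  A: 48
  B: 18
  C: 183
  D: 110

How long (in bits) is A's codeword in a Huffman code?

3

Repeatedly merge the two smallest:
B(18) + A(48) → 66
66 + D(110) → 176
176 + C(183) → 359
A's leaf is at depth 3, giving a 3-bit codeword.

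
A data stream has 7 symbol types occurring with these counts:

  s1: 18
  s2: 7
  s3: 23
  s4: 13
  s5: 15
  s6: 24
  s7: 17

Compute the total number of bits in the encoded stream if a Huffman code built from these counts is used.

324

Merge the two smallest weights repeatedly:
s2(7) + s4(13) → 20
s5(15) + s7(17) → 32
s1(18) + 20 → 38
s3(23) + s6(24) → 47
32 + 38 → 70
47 + 70 → 117
The encoded length is the sum of every internal node's weight: 20 + 32 + 38 + 47 + 70 + 117 = 324 bits.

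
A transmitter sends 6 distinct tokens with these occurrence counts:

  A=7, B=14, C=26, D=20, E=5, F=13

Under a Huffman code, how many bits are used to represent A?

4

Repeatedly merge the two smallest:
combine E(5), A(7) → 12
combine 12, F(13) → 25
combine B(14), D(20) → 34
combine 25, C(26) → 51
combine 34, 51 → 85
The subtree containing A is merged 4 times, so code length = 4.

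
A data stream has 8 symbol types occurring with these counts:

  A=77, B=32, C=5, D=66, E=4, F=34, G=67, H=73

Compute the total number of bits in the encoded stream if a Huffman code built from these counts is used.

974

Build the Huffman tree bottom-up:
E(4) + C(5) → 9
9 + B(32) → 41
F(34) + 41 → 75
D(66) + G(67) → 133
H(73) + 75 → 148
A(77) + 133 → 210
148 + 210 → 358
Each symbol's bit-cost is frequency × depth; summing gives 974 bits (equivalently 9 + 41 + 75 + 133 + 148 + 210 + 358).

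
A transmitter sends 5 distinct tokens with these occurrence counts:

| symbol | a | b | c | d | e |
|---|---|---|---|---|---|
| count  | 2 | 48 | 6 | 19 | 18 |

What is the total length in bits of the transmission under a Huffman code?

Greedily combine the two least-frequent nodes:
combine a(2), c(6) → 8
combine 8, e(18) → 26
combine d(19), 26 → 45
combine 45, b(48) → 93
Total encoded bits = sum of merged weights = 8 + 26 + 45 + 93 = 172.

172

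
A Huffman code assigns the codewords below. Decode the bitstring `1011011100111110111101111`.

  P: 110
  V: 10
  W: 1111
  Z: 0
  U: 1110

VPUZWVWZW

Read left to right; each codeword is recognised as soon as it completes (prefix code):
  10→V | 110→P | 1110→U | 0→Z | 1111→W | 10→V | 1111→W | 0→Z | 1111→W
Decoded message: VPUZWVWZW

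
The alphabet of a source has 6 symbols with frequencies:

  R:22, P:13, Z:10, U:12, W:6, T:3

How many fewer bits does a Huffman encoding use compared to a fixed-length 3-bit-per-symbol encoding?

Fixed-length: 3 bits × 66 symbols = 198 bits.
Huffman merges:
T(3) + W(6) → 9
9 + Z(10) → 19
U(12) + P(13) → 25
19 + R(22) → 41
25 + 41 → 66
Huffman total = 9 + 19 + 25 + 41 + 66 = 160 bits.
Saving = 198 − 160 = 38 bits.

38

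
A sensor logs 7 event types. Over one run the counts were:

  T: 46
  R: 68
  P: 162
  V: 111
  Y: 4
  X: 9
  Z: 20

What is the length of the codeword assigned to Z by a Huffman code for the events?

5

Repeatedly merge the two smallest:
combine Y(4), X(9) → 13
combine 13, Z(20) → 33
combine 33, T(46) → 79
combine R(68), 79 → 147
combine V(111), 147 → 258
combine P(162), 258 → 420
Z's leaf is at depth 5, giving a 5-bit codeword.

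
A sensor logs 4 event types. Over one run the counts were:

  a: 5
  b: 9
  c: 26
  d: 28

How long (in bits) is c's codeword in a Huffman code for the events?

Build the tree from the bottom:
a(5) + b(9) → 14
14 + c(26) → 40
d(28) + 40 → 68
c sits 2 levels below the root, so its codeword is 2 bits.

2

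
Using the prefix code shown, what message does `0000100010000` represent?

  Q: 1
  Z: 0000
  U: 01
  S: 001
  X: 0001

Read left to right; each codeword is recognised as soon as it completes (prefix code):
  0000→Z | 1→Q | 0001→X | 0000→Z
Decoded message: ZQXZ

ZQXZ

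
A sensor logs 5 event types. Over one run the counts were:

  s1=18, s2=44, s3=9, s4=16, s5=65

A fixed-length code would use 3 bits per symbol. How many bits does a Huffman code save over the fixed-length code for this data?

Fixed-length: 3 bits × 152 symbols = 456 bits.
Huffman merges:
s3(9) + s4(16) → 25
s1(18) + 25 → 43
43 + s2(44) → 87
s5(65) + 87 → 152
Huffman total = 25 + 43 + 87 + 152 = 307 bits.
Saving = 456 − 307 = 149 bits.

149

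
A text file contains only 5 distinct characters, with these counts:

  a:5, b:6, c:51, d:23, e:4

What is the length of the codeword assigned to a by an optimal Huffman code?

4

Repeatedly merge the two smallest:
combine e(4), a(5) → 9
combine b(6), 9 → 15
combine 15, d(23) → 38
combine 38, c(51) → 89
The subtree containing a is merged 4 times, so code length = 4.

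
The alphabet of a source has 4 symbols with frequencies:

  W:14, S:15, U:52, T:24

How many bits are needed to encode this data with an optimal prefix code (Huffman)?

Greedily combine the two least-frequent nodes:
merge W(14) and S(15): 29
merge T(24) and 29: 53
merge U(52) and 53: 105
Total encoded bits = sum of merged weights = 29 + 53 + 105 = 187.

187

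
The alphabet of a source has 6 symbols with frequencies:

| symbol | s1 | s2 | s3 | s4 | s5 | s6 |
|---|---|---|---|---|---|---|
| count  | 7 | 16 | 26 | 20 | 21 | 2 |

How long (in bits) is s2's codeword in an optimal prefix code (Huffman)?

Build the tree from the bottom:
combine s6(2), s1(7) → 9
combine 9, s2(16) → 25
combine s4(20), s5(21) → 41
combine 25, s3(26) → 51
combine 41, 51 → 92
The subtree containing s2 is merged 3 times, so code length = 3.

3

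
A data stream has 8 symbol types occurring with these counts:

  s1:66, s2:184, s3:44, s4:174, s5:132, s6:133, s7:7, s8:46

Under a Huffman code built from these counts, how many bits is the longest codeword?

5

Merge the two lowest-weight nodes at each step:
merge s7(7) and s3(44): 51
merge s8(46) and 51: 97
merge s1(66) and 97: 163
merge s5(132) and s6(133): 265
merge 163 and s4(174): 337
merge s2(184) and 265: 449
merge 337 and 449: 786
The first pair merged (s7, s3) ends up deepest, at depth 5.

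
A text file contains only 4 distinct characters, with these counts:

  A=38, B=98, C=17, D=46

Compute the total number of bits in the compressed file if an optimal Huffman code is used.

Merge the two smallest weights repeatedly:
combine C(17), A(38) → 55
combine D(46), 55 → 101
combine B(98), 101 → 199
Total encoded bits = sum of merged weights = 55 + 101 + 199 = 355.

355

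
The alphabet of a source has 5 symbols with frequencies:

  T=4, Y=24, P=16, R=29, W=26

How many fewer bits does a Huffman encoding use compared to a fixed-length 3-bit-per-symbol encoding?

79

Fixed-length: 3 bits × 99 symbols = 297 bits.
Huffman merges:
combine T(4), P(16) → 20
combine 20, Y(24) → 44
combine W(26), R(29) → 55
combine 44, 55 → 99
Huffman total = 20 + 44 + 55 + 99 = 218 bits.
Saving = 297 − 218 = 79 bits.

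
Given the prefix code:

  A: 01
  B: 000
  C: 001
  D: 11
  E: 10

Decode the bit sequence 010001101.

Read left to right; each codeword is recognised as soon as it completes (prefix code):
  01→A | 000→B | 11→D | 01→A
Decoded message: ABDA

ABDA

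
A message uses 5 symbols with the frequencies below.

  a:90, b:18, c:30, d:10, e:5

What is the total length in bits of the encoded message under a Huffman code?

264

Build the Huffman tree bottom-up:
e(5) + d(10) → 15
15 + b(18) → 33
c(30) + 33 → 63
63 + a(90) → 153
Total encoded bits = sum of merged weights = 15 + 33 + 63 + 153 = 264.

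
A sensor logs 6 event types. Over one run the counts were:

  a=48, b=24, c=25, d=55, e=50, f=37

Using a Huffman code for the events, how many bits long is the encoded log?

612

Build the Huffman tree bottom-up:
b(24) + c(25) → 49
f(37) + a(48) → 85
49 + e(50) → 99
d(55) + 85 → 140
99 + 140 → 239
Total encoded bits = sum of merged weights = 49 + 85 + 99 + 140 + 239 = 612.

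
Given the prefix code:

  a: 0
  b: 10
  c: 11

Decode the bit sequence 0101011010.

abbcab

Read left to right; each codeword is recognised as soon as it completes (prefix code):
  0→a | 10→b | 10→b | 11→c | 0→a | 10→b
Decoded message: abbcab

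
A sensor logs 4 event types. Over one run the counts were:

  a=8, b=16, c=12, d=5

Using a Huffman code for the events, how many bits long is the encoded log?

Merge the two smallest weights repeatedly:
d(5) + a(8) → 13
c(12) + 13 → 25
b(16) + 25 → 41
The encoded length is the sum of every internal node's weight: 13 + 25 + 41 = 79 bits.

79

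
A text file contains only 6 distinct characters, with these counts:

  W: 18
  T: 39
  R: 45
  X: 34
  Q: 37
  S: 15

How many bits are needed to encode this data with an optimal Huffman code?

476

Greedily combine the two least-frequent nodes:
S(15) + W(18) → 33
33 + X(34) → 67
Q(37) + T(39) → 76
R(45) + 67 → 112
76 + 112 → 188
Total encoded bits = sum of merged weights = 33 + 67 + 76 + 112 + 188 = 476.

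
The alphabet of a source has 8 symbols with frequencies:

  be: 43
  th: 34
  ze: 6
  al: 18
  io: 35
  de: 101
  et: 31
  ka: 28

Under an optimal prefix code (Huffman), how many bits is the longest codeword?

4

Merge the two lowest-weight nodes at each step:
merge ze(6) and al(18): 24
merge 24 and ka(28): 52
merge et(31) and th(34): 65
merge io(35) and be(43): 78
merge 52 and 65: 117
merge 78 and de(101): 179
merge 117 and 179: 296
Maximum depth reached is 4.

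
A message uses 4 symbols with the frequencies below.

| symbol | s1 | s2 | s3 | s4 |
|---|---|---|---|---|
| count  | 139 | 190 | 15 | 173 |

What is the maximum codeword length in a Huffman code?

3

Merge the two lowest-weight nodes at each step:
s3(15) + s1(139) → 154
154 + s4(173) → 327
s2(190) + 327 → 517
The first pair merged (s3, s1) ends up deepest, at depth 3.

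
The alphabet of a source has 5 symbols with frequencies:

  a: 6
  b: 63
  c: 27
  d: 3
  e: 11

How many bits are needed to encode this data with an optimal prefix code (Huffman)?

186

Greedily combine the two least-frequent nodes:
combine d(3), a(6) → 9
combine 9, e(11) → 20
combine 20, c(27) → 47
combine 47, b(63) → 110
Total encoded bits = sum of merged weights = 9 + 20 + 47 + 110 = 186.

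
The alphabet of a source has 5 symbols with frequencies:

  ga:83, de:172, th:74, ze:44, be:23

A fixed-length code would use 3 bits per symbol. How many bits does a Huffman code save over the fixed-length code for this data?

360

Fixed-length: 3 bits × 396 symbols = 1188 bits.
Huffman merges:
merge be(23) and ze(44): 67
merge 67 and th(74): 141
merge ga(83) and 141: 224
merge de(172) and 224: 396
Huffman total = 67 + 141 + 224 + 396 = 828 bits.
Saving = 1188 − 828 = 360 bits.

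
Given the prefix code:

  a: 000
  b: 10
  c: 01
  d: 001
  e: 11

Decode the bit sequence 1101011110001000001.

eccebdad

Read left to right; each codeword is recognised as soon as it completes (prefix code):
  11→e | 01→c | 01→c | 11→e | 10→b | 001→d | 000→a | 001→d
Decoded message: eccebdad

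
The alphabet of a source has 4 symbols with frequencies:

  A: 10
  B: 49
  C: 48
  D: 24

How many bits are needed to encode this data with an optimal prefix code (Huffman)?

247

Build the Huffman tree bottom-up:
combine A(10), D(24) → 34
combine 34, C(48) → 82
combine B(49), 82 → 131
Each symbol's bit-cost is frequency × depth; summing gives 247 bits (equivalently 34 + 82 + 131).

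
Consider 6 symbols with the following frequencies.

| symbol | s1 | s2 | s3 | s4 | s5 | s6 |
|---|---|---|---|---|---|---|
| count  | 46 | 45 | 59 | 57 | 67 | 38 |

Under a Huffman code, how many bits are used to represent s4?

3

Repeatedly merge the two smallest:
s6(38) + s2(45) → 83
s1(46) + s4(57) → 103
s3(59) + s5(67) → 126
83 + 103 → 186
126 + 186 → 312
s4's leaf is at depth 3, giving a 3-bit codeword.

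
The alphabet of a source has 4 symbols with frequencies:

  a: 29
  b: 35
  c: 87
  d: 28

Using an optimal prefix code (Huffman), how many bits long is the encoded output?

328

Merge the two smallest weights repeatedly:
combine d(28), a(29) → 57
combine b(35), 57 → 92
combine c(87), 92 → 179
Total encoded bits = sum of merged weights = 57 + 92 + 179 = 328.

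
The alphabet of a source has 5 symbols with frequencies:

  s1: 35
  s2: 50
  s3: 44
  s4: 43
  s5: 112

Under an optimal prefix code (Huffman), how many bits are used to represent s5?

1

Repeatedly merge the two smallest:
s1(35) + s4(43) → 78
s3(44) + s2(50) → 94
78 + 94 → 172
s5(112) + 172 → 284
s5 is a child of the root — depth 1, so its codeword is a single bit.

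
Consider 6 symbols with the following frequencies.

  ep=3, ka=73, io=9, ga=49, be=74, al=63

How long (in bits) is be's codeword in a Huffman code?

2

Build the tree from the bottom:
combine ep(3), io(9) → 12
combine 12, ga(49) → 61
combine 61, al(63) → 124
combine ka(73), be(74) → 147
combine 124, 147 → 271
The subtree containing be is merged 2 times, so code length = 2.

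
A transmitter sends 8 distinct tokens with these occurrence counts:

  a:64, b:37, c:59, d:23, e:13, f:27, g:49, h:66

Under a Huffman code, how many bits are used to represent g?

Build the tree from the bottom:
e(13) + d(23) → 36
f(27) + 36 → 63
b(37) + g(49) → 86
c(59) + 63 → 122
a(64) + h(66) → 130
86 + 122 → 208
130 + 208 → 338
The subtree containing g is merged 3 times, so code length = 3.

3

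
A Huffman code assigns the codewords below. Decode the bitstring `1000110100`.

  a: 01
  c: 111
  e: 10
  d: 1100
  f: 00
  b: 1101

Read left to right; each codeword is recognised as soon as it completes (prefix code):
  10→e | 00→f | 1101→b | 00→f
Decoded message: efbf

efbf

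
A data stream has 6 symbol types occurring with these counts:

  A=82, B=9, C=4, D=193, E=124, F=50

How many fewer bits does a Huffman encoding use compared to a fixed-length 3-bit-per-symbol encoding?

434

Fixed-length: 3 bits × 462 symbols = 1386 bits.
Huffman merges:
merge C(4) and B(9): 13
merge 13 and F(50): 63
merge 63 and A(82): 145
merge E(124) and 145: 269
merge D(193) and 269: 462
Huffman total = 13 + 63 + 145 + 269 + 462 = 952 bits.
Saving = 1386 − 952 = 434 bits.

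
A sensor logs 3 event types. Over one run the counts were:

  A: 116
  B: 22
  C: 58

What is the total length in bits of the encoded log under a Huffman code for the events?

276

Merge the two smallest weights repeatedly:
B(22) + C(58) → 80
80 + A(116) → 196
The encoded length is the sum of every internal node's weight: 80 + 196 = 276 bits.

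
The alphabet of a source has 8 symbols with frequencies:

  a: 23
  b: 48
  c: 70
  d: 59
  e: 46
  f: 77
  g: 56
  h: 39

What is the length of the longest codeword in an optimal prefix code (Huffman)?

Merge the two lowest-weight nodes at each step:
combine a(23), h(39) → 62
combine e(46), b(48) → 94
combine g(56), d(59) → 115
combine 62, c(70) → 132
combine f(77), 94 → 171
combine 115, 132 → 247
combine 171, 247 → 418
The rarest symbols sit at the bottom; the longest codeword is 4 bits.

4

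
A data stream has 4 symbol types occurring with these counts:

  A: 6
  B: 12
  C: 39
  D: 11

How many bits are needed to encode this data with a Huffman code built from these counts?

Greedily combine the two least-frequent nodes:
A(6) + D(11) → 17
B(12) + 17 → 29
29 + C(39) → 68
Total encoded bits = sum of merged weights = 17 + 29 + 68 = 114.

114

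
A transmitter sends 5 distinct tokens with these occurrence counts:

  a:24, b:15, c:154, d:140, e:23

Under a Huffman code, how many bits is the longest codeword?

4

Merge the two lowest-weight nodes at each step:
b(15) + e(23) → 38
a(24) + 38 → 62
62 + d(140) → 202
c(154) + 202 → 356
Maximum depth reached is 4.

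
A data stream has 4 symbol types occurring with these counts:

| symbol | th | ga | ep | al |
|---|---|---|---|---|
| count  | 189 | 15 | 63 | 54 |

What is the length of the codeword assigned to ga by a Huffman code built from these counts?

Build the tree from the bottom:
ga(15) + al(54) → 69
ep(63) + 69 → 132
132 + th(189) → 321
The subtree containing ga is merged 3 times, so code length = 3.

3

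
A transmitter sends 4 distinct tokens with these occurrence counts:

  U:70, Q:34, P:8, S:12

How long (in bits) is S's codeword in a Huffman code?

3

Huffman merges, smallest pair first:
combine P(8), S(12) → 20
combine 20, Q(34) → 54
combine 54, U(70) → 124
S's leaf is at depth 3, giving a 3-bit codeword.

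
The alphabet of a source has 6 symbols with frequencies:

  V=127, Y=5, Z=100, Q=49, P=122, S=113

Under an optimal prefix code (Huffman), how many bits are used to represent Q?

Huffman merges, smallest pair first:
merge Y(5) and Q(49): 54
merge 54 and Z(100): 154
merge S(113) and P(122): 235
merge V(127) and 154: 281
merge 235 and 281: 516
The subtree containing Q is merged 4 times, so code length = 4.

4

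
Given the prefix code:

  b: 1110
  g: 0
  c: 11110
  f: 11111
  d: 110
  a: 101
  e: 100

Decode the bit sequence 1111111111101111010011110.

Read left to right; each codeword is recognised as soon as it completes (prefix code):
  11111→f | 11111→f | 101→a | 1110→b | 100→e | 11110→c
Decoded message: ffabec

ffabec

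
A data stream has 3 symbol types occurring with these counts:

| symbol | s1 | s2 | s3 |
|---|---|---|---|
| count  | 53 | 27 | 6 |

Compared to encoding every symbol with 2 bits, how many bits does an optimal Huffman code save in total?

Fixed-length: 2 bits × 86 symbols = 172 bits.
Huffman merges:
combine s3(6), s2(27) → 33
combine 33, s1(53) → 86
Huffman total = 33 + 86 = 119 bits.
Saving = 172 − 119 = 53 bits.

53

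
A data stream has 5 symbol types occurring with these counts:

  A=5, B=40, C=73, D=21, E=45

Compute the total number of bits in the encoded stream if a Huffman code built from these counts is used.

Merge the two smallest weights repeatedly:
A(5) + D(21) → 26
26 + B(40) → 66
E(45) + 66 → 111
C(73) + 111 → 184
Total encoded bits = sum of merged weights = 26 + 66 + 111 + 184 = 387.

387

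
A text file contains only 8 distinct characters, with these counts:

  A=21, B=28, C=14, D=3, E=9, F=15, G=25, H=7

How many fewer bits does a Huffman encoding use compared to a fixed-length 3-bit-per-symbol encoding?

Fixed-length: 3 bits × 122 symbols = 366 bits.
Huffman merges:
merge D(3) and H(7): 10
merge E(9) and 10: 19
merge C(14) and F(15): 29
merge 19 and A(21): 40
merge G(25) and B(28): 53
merge 29 and 40: 69
merge 53 and 69: 122
Huffman total = 10 + 19 + 29 + 40 + 53 + 69 + 122 = 342 bits.
Saving = 366 − 342 = 24 bits.

24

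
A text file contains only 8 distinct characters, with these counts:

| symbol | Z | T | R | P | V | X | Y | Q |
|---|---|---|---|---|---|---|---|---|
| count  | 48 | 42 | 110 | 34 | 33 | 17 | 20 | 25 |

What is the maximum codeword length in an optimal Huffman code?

Merge the two lowest-weight nodes at each step:
merge X(17) and Y(20): 37
merge Q(25) and V(33): 58
merge P(34) and 37: 71
merge T(42) and Z(48): 90
merge 58 and 71: 129
merge 90 and R(110): 200
merge 129 and 200: 329
Maximum depth reached is 4.

4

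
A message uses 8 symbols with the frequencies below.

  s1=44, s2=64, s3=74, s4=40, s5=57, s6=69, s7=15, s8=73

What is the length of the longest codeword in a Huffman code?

Merge the two lowest-weight nodes at each step:
s7(15) + s4(40) → 55
s1(44) + 55 → 99
s5(57) + s2(64) → 121
s6(69) + s8(73) → 142
s3(74) + 99 → 173
121 + 142 → 263
173 + 263 → 436
The first pair merged (s7, s4) ends up deepest, at depth 4.

4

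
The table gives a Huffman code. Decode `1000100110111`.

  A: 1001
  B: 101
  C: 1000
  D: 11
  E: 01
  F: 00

Read left to right; each codeword is recognised as soon as it completes (prefix code):
  1000→C | 1001→A | 101→B | 11→D
Decoded message: CABD

CABD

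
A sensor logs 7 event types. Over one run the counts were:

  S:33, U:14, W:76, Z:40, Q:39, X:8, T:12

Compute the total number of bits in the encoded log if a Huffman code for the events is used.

565

Build the Huffman tree bottom-up:
X(8) + T(12) → 20
U(14) + 20 → 34
S(33) + 34 → 67
Q(39) + Z(40) → 79
67 + W(76) → 143
79 + 143 → 222
Total encoded bits = sum of merged weights = 20 + 34 + 67 + 79 + 143 + 222 = 565.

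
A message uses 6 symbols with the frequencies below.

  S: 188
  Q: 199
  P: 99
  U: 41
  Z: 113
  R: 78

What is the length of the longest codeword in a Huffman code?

3

Merge the two lowest-weight nodes at each step:
combine U(41), R(78) → 119
combine P(99), Z(113) → 212
combine 119, S(188) → 307
combine Q(199), 212 → 411
combine 307, 411 → 718
The first pair merged (U, R) ends up deepest, at depth 3.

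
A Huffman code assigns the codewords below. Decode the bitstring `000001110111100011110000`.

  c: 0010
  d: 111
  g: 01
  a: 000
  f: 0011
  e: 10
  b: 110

Read left to right; each codeword is recognised as soon as it completes (prefix code):
  000→a | 0011→f | 10→e | 111→d | 10→e | 0011→f | 110→b | 000→a
Decoded message: afedefba

afedefba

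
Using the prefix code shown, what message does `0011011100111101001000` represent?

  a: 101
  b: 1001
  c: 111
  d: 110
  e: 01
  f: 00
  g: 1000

Read left to right; each codeword is recognised as soon as it completes (prefix code):
  00→f | 110→d | 111→c | 00→f | 111→c | 101→a | 00→f | 1000→g
Decoded message: fdcfcafg

fdcfcafg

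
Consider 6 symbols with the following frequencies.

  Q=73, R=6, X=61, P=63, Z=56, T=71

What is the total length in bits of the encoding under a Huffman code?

845

Build the Huffman tree bottom-up:
R(6) + Z(56) → 62
X(61) + 62 → 123
P(63) + T(71) → 134
Q(73) + 123 → 196
134 + 196 → 330
The encoded length is the sum of every internal node's weight: 62 + 123 + 134 + 196 + 330 = 845 bits.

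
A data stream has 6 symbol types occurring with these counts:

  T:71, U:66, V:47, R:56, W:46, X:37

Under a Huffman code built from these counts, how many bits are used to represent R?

3

Repeatedly merge the two smallest:
merge X(37) and W(46): 83
merge V(47) and R(56): 103
merge U(66) and T(71): 137
merge 83 and 103: 186
merge 137 and 186: 323
R sits 3 levels below the root, so its codeword is 3 bits.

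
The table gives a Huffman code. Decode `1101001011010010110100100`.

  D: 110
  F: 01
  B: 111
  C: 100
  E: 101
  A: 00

Read left to right; each codeword is recognised as soon as it completes (prefix code):
  110→D | 100→C | 101→E | 101→E | 00→A | 101→E | 101→E | 00→A | 100→C
Decoded message: DCEEAEEAC

DCEEAEEAC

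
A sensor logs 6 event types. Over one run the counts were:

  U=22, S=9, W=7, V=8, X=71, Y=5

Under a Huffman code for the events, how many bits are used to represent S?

4

Huffman merges, smallest pair first:
merge Y(5) and W(7): 12
merge V(8) and S(9): 17
merge 12 and 17: 29
merge U(22) and 29: 51
merge 51 and X(71): 122
The subtree containing S is merged 4 times, so code length = 4.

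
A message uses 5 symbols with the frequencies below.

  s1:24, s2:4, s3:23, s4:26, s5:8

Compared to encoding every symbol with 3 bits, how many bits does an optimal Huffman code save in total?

73

Fixed-length: 3 bits × 85 symbols = 255 bits.
Huffman merges:
merge s2(4) and s5(8): 12
merge 12 and s3(23): 35
merge s1(24) and s4(26): 50
merge 35 and 50: 85
Huffman total = 12 + 35 + 50 + 85 = 182 bits.
Saving = 255 − 182 = 73 bits.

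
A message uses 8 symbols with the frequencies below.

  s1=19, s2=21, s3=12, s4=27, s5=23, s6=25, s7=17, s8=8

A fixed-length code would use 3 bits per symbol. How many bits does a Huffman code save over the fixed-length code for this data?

Fixed-length: 3 bits × 152 symbols = 456 bits.
Huffman merges:
s8(8) + s3(12) → 20
s7(17) + s1(19) → 36
20 + s2(21) → 41
s5(23) + s6(25) → 48
s4(27) + 36 → 63
41 + 48 → 89
63 + 89 → 152
Huffman total = 20 + 36 + 41 + 48 + 63 + 89 + 152 = 449 bits.
Saving = 456 − 449 = 7 bits.

7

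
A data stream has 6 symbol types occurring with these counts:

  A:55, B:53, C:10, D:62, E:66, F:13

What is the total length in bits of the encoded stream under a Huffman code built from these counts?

617

Merge the two smallest weights repeatedly:
C(10) + F(13) → 23
23 + B(53) → 76
A(55) + D(62) → 117
E(66) + 76 → 142
117 + 142 → 259
Each symbol's bit-cost is frequency × depth; summing gives 617 bits (equivalently 23 + 76 + 117 + 142 + 259).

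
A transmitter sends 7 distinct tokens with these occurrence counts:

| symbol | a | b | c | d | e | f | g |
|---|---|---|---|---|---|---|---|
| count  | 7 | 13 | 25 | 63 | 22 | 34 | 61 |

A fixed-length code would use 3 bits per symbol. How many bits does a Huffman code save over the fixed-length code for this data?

104

Fixed-length: 3 bits × 225 symbols = 675 bits.
Huffman merges:
combine a(7), b(13) → 20
combine 20, e(22) → 42
combine c(25), f(34) → 59
combine 42, 59 → 101
combine g(61), d(63) → 124
combine 101, 124 → 225
Huffman total = 20 + 42 + 59 + 101 + 124 + 225 = 571 bits.
Saving = 675 − 571 = 104 bits.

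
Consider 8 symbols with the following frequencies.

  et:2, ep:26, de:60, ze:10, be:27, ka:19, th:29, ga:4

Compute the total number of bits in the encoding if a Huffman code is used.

Greedily combine the two least-frequent nodes:
merge et(2) and ga(4): 6
merge 6 and ze(10): 16
merge 16 and ka(19): 35
merge ep(26) and be(27): 53
merge th(29) and 35: 64
merge 53 and de(60): 113
merge 64 and 113: 177
The encoded length is the sum of every internal node's weight: 6 + 16 + 35 + 53 + 64 + 113 + 177 = 464 bits.

464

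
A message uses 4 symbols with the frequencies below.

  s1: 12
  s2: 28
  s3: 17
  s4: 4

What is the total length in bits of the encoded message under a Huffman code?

Merge the two smallest weights repeatedly:
combine s4(4), s1(12) → 16
combine 16, s3(17) → 33
combine s2(28), 33 → 61
Total encoded bits = sum of merged weights = 16 + 33 + 61 = 110.

110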